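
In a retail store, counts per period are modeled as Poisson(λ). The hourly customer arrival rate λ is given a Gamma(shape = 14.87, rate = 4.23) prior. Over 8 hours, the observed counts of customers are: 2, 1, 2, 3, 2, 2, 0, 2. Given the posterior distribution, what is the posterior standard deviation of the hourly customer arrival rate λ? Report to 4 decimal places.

With a Gamma(shape α, rate β) prior, the Poisson likelihood is conjugate: the posterior is Gamma(α + ΣXᵢ, β + n).
Sum of counts S = 14 over n = 8 hours.
Posterior: Gamma(α+S, β+n) = Gamma(14.87+14, 4.23+8) = Gamma(28.87, 12.23).
SD = √α/β = √28.87/12.23 = 0.4393.

0.4393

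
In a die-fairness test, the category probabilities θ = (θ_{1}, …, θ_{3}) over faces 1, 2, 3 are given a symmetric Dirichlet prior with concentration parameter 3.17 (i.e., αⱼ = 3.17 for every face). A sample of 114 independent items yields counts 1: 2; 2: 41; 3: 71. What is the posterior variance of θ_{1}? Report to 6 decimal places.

0.000322

The Dirichlet prior is conjugate to the Multinomial likelihood: each posterior αⱼ = prior αⱼ + observed count nⱼ.
Posterior concentration: (5.17, 44.17, 74.17), total = 123.51.
Var[θ_j] = α_j(Σα−α_j)/((Σα)²(Σα+1)) = 5.17·118.34/(123.51²·124.51) = 0.000322.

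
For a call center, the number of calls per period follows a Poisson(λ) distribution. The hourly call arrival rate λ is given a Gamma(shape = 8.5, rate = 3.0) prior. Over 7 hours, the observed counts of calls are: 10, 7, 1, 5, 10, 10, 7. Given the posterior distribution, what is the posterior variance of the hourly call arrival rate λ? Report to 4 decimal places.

With a Gamma(shape α, rate β) prior, the Poisson likelihood is conjugate: the posterior is Gamma(α + ΣXᵢ, β + n).
Sum of counts S = 50 over n = 7 hours.
Posterior: Gamma(α+S, β+n) = Gamma(8.5+50, 3.0+7) = Gamma(58.5, 10.0).
Var = α/β² = 58.5/10.0² = 0.5850.

0.5850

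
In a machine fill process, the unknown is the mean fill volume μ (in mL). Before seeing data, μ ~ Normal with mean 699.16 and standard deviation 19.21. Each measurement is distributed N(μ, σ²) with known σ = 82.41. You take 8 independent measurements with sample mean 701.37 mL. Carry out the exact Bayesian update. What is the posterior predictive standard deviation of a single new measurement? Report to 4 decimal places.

For Normal data with known variance σ², a Normal(μ₀, σ₀²) prior on μ is conjugate. Posterior precision = 1/σ₀² + n/σ²; posterior mean is the precision-weighted average of μ₀ and x̄.
σ₀² = 19.21² = 369.0241, σ² = 82.41² = 6791.4081; σ² + n·σ₀² = 6791.4081 + 8·369.0241 = 9743.6009.
Posterior precision = 1/σ₀² + n/σ² = 1/369.0241 + 8/6791.4081 = (σ² + n·σ₀²)/(σ₀²σ²) = 9743.6009/(369.0241·6791.4081); posterior variance σₙ² = σ₀²σ²/(σ² + n·σ₀²) = 369.0241·6791.4081/9743.6009 = 257.214277.
Predictive variance for one new observation = σₙ² + σ² = 369.0241·6791.4081/9743.6009 + 6791.4081 = σ²·(σ₀² + 9743.6009)/9743.6009 = 6791.4081·10112.625/9743.6009 = 7048.622377; SD = √(6791.4081·10112.625/9743.6009) = 83.9561.

83.9561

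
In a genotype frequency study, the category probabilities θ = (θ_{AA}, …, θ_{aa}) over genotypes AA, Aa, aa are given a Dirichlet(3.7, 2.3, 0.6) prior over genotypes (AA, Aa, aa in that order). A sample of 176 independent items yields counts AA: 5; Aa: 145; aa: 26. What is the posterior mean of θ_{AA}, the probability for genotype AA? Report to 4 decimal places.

The Dirichlet prior is conjugate to the Multinomial likelihood: each posterior αⱼ = prior αⱼ + observed count nⱼ.
Posterior concentration: (8.7, 147.3, 26.6), total = 182.6.
E[θ_{AA}|data] = α_{AA}/Σα = 8.7/182.6 = 0.0476.

0.0476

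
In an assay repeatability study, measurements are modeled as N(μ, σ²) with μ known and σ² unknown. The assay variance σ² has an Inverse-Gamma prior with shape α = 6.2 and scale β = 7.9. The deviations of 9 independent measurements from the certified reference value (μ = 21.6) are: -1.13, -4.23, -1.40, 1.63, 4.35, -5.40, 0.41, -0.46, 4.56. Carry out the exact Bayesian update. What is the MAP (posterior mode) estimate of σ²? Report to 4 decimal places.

4.6514

With known mean μ and an Inverse-Gamma(α, β) prior on σ², the Normal likelihood is conjugate: posterior is Inv-Gamma(α + n/2, β + Σ(xᵢ−μ)²/2).
Σ(xᵢ−μ)² = (-1.13)² + (-4.23)² + (-1.40)² + (1.63)² + (4.35)² + (-5.40)² + (0.41)² + (-0.46)² + (4.56)² = 93.0425.
Posterior: Inv-Gamma(6.2 + 9/2, 7.9 + 93.0425/2) = Inv-Gamma(10.70, 54.42125).
Mode = β/(α+1) = 54.42125/11.70 = 4.6514.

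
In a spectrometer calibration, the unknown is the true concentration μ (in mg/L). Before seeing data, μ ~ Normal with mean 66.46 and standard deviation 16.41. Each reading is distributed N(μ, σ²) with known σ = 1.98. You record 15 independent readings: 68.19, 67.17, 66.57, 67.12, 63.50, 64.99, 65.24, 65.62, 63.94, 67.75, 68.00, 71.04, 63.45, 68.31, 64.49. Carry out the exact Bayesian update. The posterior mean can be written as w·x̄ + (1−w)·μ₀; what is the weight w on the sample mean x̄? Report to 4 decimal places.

0.9990

For Normal data with known variance σ², a Normal(μ₀, σ₀²) prior on μ is conjugate. Posterior precision = 1/σ₀² + n/σ²; posterior mean is the precision-weighted average of μ₀ and x̄.
σ₀² = 16.41² = 269.2881, σ² = 1.98² = 3.9204. Prior precision 1/σ₀² = 1/269.2881; data precision n/σ² = 15/3.9204.
w = (n/σ²)/(1/σ₀² + n/σ²) = n·σ₀²/(σ² + n·σ₀²) = 15·269.2881/(3.9204 + 15·269.2881) = 4039.3215/4043.2419 = 0.9990.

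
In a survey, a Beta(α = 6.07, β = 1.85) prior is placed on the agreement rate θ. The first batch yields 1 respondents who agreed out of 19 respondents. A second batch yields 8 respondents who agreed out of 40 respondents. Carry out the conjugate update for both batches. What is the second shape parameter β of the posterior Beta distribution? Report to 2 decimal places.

The Beta prior is conjugate to a Binomial/Bernoulli likelihood; the update adds successes to α and failures to β.
After batch 1: Beta(6.07+1, 1.85+18) = Beta(7.07, 19.85).
After batch 2: Beta(7.07+8, 19.85+32) = Beta(15.07, 51.85).
Posterior β = 51.85.

51.85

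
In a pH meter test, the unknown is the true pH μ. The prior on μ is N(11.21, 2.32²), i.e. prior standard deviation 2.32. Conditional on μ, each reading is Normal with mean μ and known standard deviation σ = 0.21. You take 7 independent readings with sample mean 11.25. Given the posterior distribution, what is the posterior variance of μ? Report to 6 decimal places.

0.006293

For Normal data with known variance σ², a Normal(μ₀, σ₀²) prior on μ is conjugate. Posterior precision = 1/σ₀² + n/σ²; posterior mean is the precision-weighted average of μ₀ and x̄.
σ₀² = 2.32² = 5.3824, σ² = 0.21² = 0.0441; σ² + n·σ₀² = 0.0441 + 7·5.3824 = 37.7209.
Posterior precision = 1/σ₀² + n/σ² = 1/5.3824 + 7/0.0441 = (σ² + n·σ₀²)/(σ₀²σ²) = 37.7209/(5.3824·0.0441); posterior variance σₙ² = σ₀²σ²/(σ² + n·σ₀²) = 5.3824·0.0441/37.7209 = 0.006293.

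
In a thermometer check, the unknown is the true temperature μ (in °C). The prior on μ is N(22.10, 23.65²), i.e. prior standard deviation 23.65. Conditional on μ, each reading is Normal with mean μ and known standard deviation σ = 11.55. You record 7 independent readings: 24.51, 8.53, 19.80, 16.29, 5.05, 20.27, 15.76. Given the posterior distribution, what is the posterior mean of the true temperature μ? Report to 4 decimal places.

For Normal data with known variance σ², a Normal(μ₀, σ₀²) prior on μ is conjugate. Posterior precision = 1/σ₀² + n/σ²; posterior mean is the precision-weighted average of μ₀ and x̄.
Σxᵢ = 24.51 + 8.53 + 19.80 + 16.29 + 5.05 + 20.27 + 15.76 = 110.21, so n·x̄ = 110.21.
σ₀² = 23.65² = 559.3225, σ² = 11.55² = 133.4025; σ² + n·σ₀² = 133.4025 + 7·559.3225 = 4048.66.
Posterior mean = (μ₀/σ₀² + n·x̄/σ²)/(1/σ₀² + n/σ²) = (σ²·μ₀ + σ₀²·n·x̄)/(σ² + n·σ₀²) = (133.4025·22.10 + 559.3225·110.21)/4048.66 = 64591.127975/4048.66 = 15.9537.

15.9537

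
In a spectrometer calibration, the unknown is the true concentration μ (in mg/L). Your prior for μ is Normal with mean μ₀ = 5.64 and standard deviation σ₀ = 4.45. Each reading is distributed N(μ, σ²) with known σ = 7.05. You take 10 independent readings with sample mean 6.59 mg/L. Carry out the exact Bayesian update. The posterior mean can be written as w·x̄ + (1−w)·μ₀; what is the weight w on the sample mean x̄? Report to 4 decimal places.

0.7994

For Normal data with known variance σ², a Normal(μ₀, σ₀²) prior on μ is conjugate. Posterior precision = 1/σ₀² + n/σ²; posterior mean is the precision-weighted average of μ₀ and x̄.
σ₀² = 4.45² = 19.8025, σ² = 7.05² = 49.7025. Prior precision 1/σ₀² = 1/19.8025; data precision n/σ² = 10/49.7025.
w = (n/σ²)/(1/σ₀² + n/σ²) = n·σ₀²/(σ² + n·σ₀²) = 10·19.8025/(49.7025 + 10·19.8025) = 198.025/247.7275 = 0.7994.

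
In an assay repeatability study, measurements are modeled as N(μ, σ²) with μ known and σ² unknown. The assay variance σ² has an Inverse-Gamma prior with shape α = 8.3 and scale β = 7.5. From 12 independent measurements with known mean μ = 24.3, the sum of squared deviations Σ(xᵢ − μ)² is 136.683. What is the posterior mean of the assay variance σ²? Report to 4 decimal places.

With known mean μ and an Inverse-Gamma(α, β) prior on σ², the Normal likelihood is conjugate: posterior is Inv-Gamma(α + n/2, β + Σ(xᵢ−μ)²/2).
Posterior: Inv-Gamma(8.3 + 12/2, 7.5 + 136.683/2) = Inv-Gamma(14.30, 75.8415).
E[σ²|data] = β/(α−1) = 75.8415/13.30 = 5.7024.

5.7024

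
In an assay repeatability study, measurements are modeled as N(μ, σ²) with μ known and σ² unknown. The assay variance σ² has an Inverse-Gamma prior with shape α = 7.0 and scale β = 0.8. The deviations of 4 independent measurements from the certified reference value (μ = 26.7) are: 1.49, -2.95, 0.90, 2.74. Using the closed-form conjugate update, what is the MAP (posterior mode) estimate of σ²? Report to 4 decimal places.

1.0420

With known mean μ and an Inverse-Gamma(α, β) prior on σ², the Normal likelihood is conjugate: posterior is Inv-Gamma(α + n/2, β + Σ(xᵢ−μ)²/2).
Σ(xᵢ−μ)² = (1.49)² + (-2.95)² + (0.90)² + (2.74)² = 19.2402.
Posterior: Inv-Gamma(7.0 + 4/2, 0.8 + 19.2402/2) = Inv-Gamma(9.00, 10.42010).
Mode = β/(α+1) = 10.42010/10.00 = 1.0420.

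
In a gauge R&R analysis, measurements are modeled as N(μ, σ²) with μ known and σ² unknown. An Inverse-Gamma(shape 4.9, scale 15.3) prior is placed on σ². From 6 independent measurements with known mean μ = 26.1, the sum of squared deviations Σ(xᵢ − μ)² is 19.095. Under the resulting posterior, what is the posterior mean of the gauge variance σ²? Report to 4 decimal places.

3.6011

With known mean μ and an Inverse-Gamma(α, β) prior on σ², the Normal likelihood is conjugate: posterior is Inv-Gamma(α + n/2, β + Σ(xᵢ−μ)²/2).
Posterior: Inv-Gamma(4.9 + 6/2, 15.3 + 19.095/2) = Inv-Gamma(7.90, 24.8475).
E[σ²|data] = β/(α−1) = 24.8475/6.90 = 3.6011.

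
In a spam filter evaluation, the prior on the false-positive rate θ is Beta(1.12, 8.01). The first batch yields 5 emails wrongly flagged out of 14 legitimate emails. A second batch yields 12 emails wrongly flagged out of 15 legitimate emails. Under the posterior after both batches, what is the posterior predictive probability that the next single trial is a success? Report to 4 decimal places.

The Beta prior is conjugate to a Binomial/Bernoulli likelihood; the update adds successes to α and failures to β.
After batch 1: Beta(1.12+5, 8.01+9) = Beta(6.12, 17.01).
After batch 2: Beta(6.12+12, 17.01+3) = Beta(18.12, 20.01).
For a single future Bernoulli trial, P(success | data) = α/(α+β) = 0.4752.

0.4752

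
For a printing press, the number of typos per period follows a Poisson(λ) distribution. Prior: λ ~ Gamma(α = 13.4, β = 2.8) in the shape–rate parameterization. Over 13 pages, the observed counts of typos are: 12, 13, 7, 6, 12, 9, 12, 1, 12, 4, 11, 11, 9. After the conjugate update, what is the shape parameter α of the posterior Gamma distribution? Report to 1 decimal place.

With a Gamma(shape α, rate β) prior, the Poisson likelihood is conjugate: the posterior is Gamma(α + ΣXᵢ, β + n).
Sum of counts S = 119 over n = 13 pages.
Posterior: Gamma(α+S, β+n) = Gamma(13.4+119, 2.8+13) = Gamma(132.4, 15.8).
Posterior α = 132.4.

132.4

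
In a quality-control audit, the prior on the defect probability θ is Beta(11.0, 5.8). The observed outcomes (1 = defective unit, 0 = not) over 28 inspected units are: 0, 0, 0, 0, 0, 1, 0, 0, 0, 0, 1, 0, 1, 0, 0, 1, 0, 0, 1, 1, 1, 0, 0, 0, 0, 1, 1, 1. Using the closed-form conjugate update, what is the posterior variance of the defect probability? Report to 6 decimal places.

The Beta prior is conjugate to a Binomial/Bernoulli likelihood; the update adds successes to α and failures to β.
Posterior: Beta(α+k, β+n−k) = Beta(11.0+10, 5.8+18) = Beta(21.0, 23.8).
Var = αβ/((α+β)²(α+β+1)) = 21.0·23.8/(44.8²·45.8) = 0.005437.

0.005437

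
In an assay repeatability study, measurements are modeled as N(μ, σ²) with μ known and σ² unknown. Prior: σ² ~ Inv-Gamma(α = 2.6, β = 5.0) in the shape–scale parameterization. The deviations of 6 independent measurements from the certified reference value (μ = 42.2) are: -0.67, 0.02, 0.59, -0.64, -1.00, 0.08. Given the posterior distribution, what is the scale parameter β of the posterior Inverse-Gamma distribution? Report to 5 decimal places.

6.10670

With known mean μ and an Inverse-Gamma(α, β) prior on σ², the Normal likelihood is conjugate: posterior is Inv-Gamma(α + n/2, β + Σ(xᵢ−μ)²/2).
Σ(xᵢ−μ)² = (-0.67)² + (0.02)² + (0.59)² + (-0.64)² + (-1.00)² + (0.08)² = 2.2134.
Posterior: Inv-Gamma(2.6 + 6/2, 5.0 + 2.2134/2) = Inv-Gamma(5.60, 6.10670).
Posterior β = 6.10670.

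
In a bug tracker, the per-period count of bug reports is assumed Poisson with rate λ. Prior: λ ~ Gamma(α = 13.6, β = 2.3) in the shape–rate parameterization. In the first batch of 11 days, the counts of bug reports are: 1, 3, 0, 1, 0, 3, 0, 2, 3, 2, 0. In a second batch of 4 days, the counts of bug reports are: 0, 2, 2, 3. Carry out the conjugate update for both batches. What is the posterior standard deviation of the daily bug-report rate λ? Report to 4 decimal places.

0.3449

With a Gamma(shape α, rate β) prior, the Poisson likelihood is conjugate: the posterior is Gamma(α + ΣXᵢ, β + n).
Batch 1: sum of counts S = 15 over n = 11 days.
After batch 1: Gamma(α+S, β+n) = Gamma(13.6+15, 2.3+11) = Gamma(28.6, 13.3).
Batch 2: sum of counts S = 7 over n = 4 days.
After batch 2: Gamma(α+S, β+n) = Gamma(28.6+7, 13.3+4) = Gamma(35.6, 17.3).
SD = √α/β = √35.6/17.3 = 0.3449.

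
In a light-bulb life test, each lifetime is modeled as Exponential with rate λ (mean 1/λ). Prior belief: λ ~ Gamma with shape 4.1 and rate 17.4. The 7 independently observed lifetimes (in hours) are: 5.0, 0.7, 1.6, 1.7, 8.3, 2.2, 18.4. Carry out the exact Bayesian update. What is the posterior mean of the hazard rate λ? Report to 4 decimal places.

0.2007

With a Gamma(shape α, rate β) prior on the exponential rate λ, the posterior after n observations with total T = Σxᵢ is Gamma(α+n, β+T).
Sum of observations T = 37.9 hours; n = 7.
Posterior: Gamma(4.1+7, 17.4+37.9) = Gamma(11.1, 55.3).
Posterior mean of λ = α/β = 11.1/55.3 = 0.2007.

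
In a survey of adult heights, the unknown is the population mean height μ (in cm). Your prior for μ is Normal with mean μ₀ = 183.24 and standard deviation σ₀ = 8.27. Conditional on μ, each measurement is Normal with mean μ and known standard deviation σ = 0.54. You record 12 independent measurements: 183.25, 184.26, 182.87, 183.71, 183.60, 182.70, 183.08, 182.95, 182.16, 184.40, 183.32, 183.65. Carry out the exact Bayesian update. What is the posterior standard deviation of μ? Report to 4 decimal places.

0.1559

For Normal data with known variance σ², a Normal(μ₀, σ₀²) prior on μ is conjugate. Posterior precision = 1/σ₀² + n/σ²; posterior mean is the precision-weighted average of μ₀ and x̄.
σ₀² = 8.27² = 68.3929, σ² = 0.54² = 0.2916; σ² + n·σ₀² = 0.2916 + 12·68.3929 = 821.0064.
Posterior precision = 1/σ₀² + n/σ² = 1/68.3929 + 12/0.2916 = (σ² + n·σ₀²)/(σ₀²σ²) = 821.0064/(68.3929·0.2916); posterior variance σₙ² = σ₀²σ²/(σ² + n·σ₀²) = 68.3929·0.2916/821.0064 = 0.024291.
Posterior SD = √σₙ² = √(68.3929·0.2916/821.0064) = 0.1559.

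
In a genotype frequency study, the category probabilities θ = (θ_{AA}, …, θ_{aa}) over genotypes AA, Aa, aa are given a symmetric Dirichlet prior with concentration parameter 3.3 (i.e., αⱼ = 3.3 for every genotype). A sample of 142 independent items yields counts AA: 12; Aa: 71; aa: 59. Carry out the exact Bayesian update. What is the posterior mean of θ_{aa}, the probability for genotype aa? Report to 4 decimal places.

The Dirichlet prior is conjugate to the Multinomial likelihood: each posterior αⱼ = prior αⱼ + observed count nⱼ.
Posterior concentration: (15.3, 74.3, 62.3), total = 151.9.
E[θ_{aa}|data] = α_{aa}/Σα = 62.3/151.9 = 0.4101.

0.4101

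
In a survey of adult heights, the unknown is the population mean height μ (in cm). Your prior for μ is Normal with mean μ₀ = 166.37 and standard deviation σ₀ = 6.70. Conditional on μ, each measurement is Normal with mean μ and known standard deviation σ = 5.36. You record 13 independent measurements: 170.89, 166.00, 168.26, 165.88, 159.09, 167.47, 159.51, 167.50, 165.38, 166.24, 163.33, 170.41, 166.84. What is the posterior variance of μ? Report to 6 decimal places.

2.106276

For Normal data with known variance σ², a Normal(μ₀, σ₀²) prior on μ is conjugate. Posterior precision = 1/σ₀² + n/σ²; posterior mean is the precision-weighted average of μ₀ and x̄.
σ₀² = 6.70² = 44.89, σ² = 5.36² = 28.7296; σ² + n·σ₀² = 28.7296 + 13·44.89 = 612.2996.
Posterior precision = 1/σ₀² + n/σ² = 1/44.89 + 13/28.7296 = (σ² + n·σ₀²)/(σ₀²σ²) = 612.2996/(44.89·28.7296); posterior variance σₙ² = σ₀²σ²/(σ² + n·σ₀²) = 44.89·28.7296/612.2996 = 2.106276.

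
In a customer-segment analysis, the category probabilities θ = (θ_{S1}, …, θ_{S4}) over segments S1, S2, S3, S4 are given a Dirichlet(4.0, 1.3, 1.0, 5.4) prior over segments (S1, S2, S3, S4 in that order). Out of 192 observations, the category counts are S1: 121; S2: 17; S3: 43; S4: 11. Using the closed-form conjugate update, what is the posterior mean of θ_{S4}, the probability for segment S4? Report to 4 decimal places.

The Dirichlet prior is conjugate to the Multinomial likelihood: each posterior αⱼ = prior αⱼ + observed count nⱼ.
Posterior concentration: (125.0, 18.3, 44.0, 16.4), total = 203.7.
E[θ_{S4}|data] = α_{S4}/Σα = 16.4/203.7 = 0.0805.

0.0805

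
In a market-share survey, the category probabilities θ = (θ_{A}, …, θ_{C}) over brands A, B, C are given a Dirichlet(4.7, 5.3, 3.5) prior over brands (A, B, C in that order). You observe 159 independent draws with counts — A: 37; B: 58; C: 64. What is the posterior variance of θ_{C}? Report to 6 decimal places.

0.001373

The Dirichlet prior is conjugate to the Multinomial likelihood: each posterior αⱼ = prior αⱼ + observed count nⱼ.
Posterior concentration: (41.7, 63.3, 67.5), total = 172.5.
Var[θ_j] = α_j(Σα−α_j)/((Σα)²(Σα+1)) = 67.5·105.0/(172.5²·173.5) = 0.001373.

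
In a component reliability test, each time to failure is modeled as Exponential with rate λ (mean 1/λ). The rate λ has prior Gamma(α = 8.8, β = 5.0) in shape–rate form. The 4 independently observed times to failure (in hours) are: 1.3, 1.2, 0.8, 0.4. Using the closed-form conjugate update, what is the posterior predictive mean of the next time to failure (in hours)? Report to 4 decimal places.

0.7373

With a Gamma(shape α, rate β) prior on the exponential rate λ, the posterior after n observations with total T = Σxᵢ is Gamma(α+n, β+T).
Sum of observations T = 3.7 hours; n = 4.
Posterior: Gamma(8.8+4, 5.0+3.7) = Gamma(12.8, 8.7).
The predictive distribution for the next observation is Lomax; its mean is β/(α−1) = 8.7/11.8 = 0.7373.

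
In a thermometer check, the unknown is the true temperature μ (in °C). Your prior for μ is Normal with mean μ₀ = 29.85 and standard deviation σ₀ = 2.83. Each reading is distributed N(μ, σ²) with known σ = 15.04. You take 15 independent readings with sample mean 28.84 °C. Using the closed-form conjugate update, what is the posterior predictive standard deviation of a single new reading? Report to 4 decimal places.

15.2129

For Normal data with known variance σ², a Normal(μ₀, σ₀²) prior on μ is conjugate. Posterior precision = 1/σ₀² + n/σ²; posterior mean is the precision-weighted average of μ₀ and x̄.
σ₀² = 2.83² = 8.0089, σ² = 15.04² = 226.2016; σ² + n·σ₀² = 226.2016 + 15·8.0089 = 346.3351.
Posterior precision = 1/σ₀² + n/σ² = 1/8.0089 + 15/226.2016 = (σ² + n·σ₀²)/(σ₀²σ²) = 346.3351/(8.0089·226.2016); posterior variance σₙ² = σ₀²σ²/(σ² + n·σ₀²) = 8.0089·226.2016/346.3351 = 5.230847.
Predictive variance for one new observation = σₙ² + σ² = 8.0089·226.2016/346.3351 + 226.2016 = σ²·(σ₀² + 346.3351)/346.3351 = 226.2016·354.344/346.3351 = 231.432447; SD = √(226.2016·354.344/346.3351) = 15.2129.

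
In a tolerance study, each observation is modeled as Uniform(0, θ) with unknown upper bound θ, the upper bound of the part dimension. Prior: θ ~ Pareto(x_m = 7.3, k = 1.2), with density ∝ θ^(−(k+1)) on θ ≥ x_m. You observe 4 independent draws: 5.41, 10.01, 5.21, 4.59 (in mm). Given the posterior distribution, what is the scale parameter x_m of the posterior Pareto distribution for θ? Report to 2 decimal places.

10.01

A Pareto(scale x_m, shape k) prior on the upper bound θ of Uniform(0, θ) is conjugate: posterior is Pareto(max(x_m, max xᵢ), k + n).
Sample maximum = 10.01; prior scale x_m = 7.3 → posterior scale = max = 10.01.
Posterior shape = 1.2 + 4 = 5.2.
Posterior scale x_m = 10.01.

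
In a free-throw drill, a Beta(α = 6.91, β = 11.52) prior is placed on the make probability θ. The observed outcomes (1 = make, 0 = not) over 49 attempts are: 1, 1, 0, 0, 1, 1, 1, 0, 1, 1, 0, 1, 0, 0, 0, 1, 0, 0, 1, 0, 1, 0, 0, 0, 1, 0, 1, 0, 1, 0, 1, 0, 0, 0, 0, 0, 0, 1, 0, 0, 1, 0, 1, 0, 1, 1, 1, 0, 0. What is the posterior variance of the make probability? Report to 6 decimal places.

The Beta prior is conjugate to a Binomial/Bernoulli likelihood; the update adds successes to α and failures to β.
Posterior: Beta(α+k, β+n−k) = Beta(6.91+21, 11.52+28) = Beta(27.91, 39.52).
Var = αβ/((α+β)²(α+β+1)) = 27.91·39.52/(67.43²·68.43) = 0.003545.

0.003545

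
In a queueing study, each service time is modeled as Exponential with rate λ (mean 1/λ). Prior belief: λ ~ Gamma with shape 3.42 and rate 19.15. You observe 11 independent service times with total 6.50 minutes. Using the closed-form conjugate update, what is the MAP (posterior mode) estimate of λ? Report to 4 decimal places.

With a Gamma(shape α, rate β) prior on the exponential rate λ, the posterior after n observations with total T = Σxᵢ is Gamma(α+n, β+T).
Posterior: Gamma(3.42+11, 19.15+6.50) = Gamma(14.42, 25.65).
Mode = (α−1)/β = 0.5232.

0.5232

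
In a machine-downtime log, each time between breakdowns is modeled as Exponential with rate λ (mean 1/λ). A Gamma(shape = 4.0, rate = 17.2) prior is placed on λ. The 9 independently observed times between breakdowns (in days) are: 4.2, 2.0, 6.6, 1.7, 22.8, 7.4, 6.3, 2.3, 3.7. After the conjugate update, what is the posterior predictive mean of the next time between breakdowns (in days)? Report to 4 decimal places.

6.1833

With a Gamma(shape α, rate β) prior on the exponential rate λ, the posterior after n observations with total T = Σxᵢ is Gamma(α+n, β+T).
Sum of observations T = 57.0 days; n = 9.
Posterior: Gamma(4.0+9, 17.2+57.0) = Gamma(13.0, 74.2).
The predictive distribution for the next observation is Lomax; its mean is β/(α−1) = 74.2/12.0 = 6.1833.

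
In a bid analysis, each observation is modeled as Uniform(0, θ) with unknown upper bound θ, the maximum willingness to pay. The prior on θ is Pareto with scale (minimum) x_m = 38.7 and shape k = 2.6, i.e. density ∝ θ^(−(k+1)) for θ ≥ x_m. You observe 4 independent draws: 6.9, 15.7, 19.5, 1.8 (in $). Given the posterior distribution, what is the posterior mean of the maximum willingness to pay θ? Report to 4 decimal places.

A Pareto(scale x_m, shape k) prior on the upper bound θ of Uniform(0, θ) is conjugate: posterior is Pareto(max(x_m, max xᵢ), k + n).
Sample maximum = 19.5; prior scale x_m = 38.7 → posterior scale = max = 38.7.
Posterior shape = 2.6 + 4 = 6.6.
E[θ|data] = k·x_m/(k−1) = 6.6·38.7/5.6 = 45.6107.

45.6107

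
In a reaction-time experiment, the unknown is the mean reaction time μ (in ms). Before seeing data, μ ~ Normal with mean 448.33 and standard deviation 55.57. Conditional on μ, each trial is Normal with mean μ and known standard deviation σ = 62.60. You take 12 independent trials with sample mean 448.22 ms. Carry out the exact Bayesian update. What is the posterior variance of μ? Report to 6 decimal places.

For Normal data with known variance σ², a Normal(μ₀, σ₀²) prior on μ is conjugate. Posterior precision = 1/σ₀² + n/σ²; posterior mean is the precision-weighted average of μ₀ and x̄.
σ₀² = 55.57² = 3088.0249, σ² = 62.60² = 3918.76; σ² + n·σ₀² = 3918.76 + 12·3088.0249 = 40975.0588.
Posterior precision = 1/σ₀² + n/σ² = 1/3088.0249 + 12/3918.76 = (σ² + n·σ₀²)/(σ₀²σ²) = 40975.0588/(3088.0249·3918.76); posterior variance σₙ² = σ₀²σ²/(σ² + n·σ₀²) = 3088.0249·3918.76/40975.0588 = 295.331570.

295.331570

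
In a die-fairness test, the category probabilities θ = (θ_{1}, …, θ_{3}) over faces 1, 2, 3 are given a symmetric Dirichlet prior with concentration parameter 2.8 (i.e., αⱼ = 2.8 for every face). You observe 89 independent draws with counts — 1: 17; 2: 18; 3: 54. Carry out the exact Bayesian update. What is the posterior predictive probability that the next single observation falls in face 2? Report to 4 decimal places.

0.2136

The Dirichlet prior is conjugate to the Multinomial likelihood: each posterior αⱼ = prior αⱼ + observed count nⱼ.
Posterior concentration: (19.8, 20.8, 56.8), total = 97.4.
P(next = 2 | data) = α_{2}/Σα = 0.2136.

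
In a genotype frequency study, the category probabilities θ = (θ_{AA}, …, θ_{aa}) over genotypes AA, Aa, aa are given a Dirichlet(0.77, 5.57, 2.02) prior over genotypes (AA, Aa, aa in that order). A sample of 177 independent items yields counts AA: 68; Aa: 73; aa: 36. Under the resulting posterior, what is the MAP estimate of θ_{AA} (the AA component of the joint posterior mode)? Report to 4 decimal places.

The Dirichlet prior is conjugate to the Multinomial likelihood: each posterior αⱼ = prior αⱼ + observed count nⱼ.
Posterior concentration: (68.77, 78.57, 38.02), total = 185.36.
Joint mode component: (α_{AA}−1)/(Σα−K) = 67.77/182.36 = 0.3716.

0.3716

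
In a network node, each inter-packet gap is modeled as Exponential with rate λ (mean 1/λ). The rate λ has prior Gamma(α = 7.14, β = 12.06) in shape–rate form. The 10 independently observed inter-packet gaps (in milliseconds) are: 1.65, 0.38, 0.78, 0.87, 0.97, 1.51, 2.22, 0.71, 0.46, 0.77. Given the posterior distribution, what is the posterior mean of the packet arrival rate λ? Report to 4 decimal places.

With a Gamma(shape α, rate β) prior on the exponential rate λ, the posterior after n observations with total T = Σxᵢ is Gamma(α+n, β+T).
Sum of observations T = 10.32 milliseconds; n = 10.
Posterior: Gamma(7.14+10, 12.06+10.32) = Gamma(17.14, 22.38).
Posterior mean of λ = α/β = 17.14/22.38 = 0.7659.

0.7659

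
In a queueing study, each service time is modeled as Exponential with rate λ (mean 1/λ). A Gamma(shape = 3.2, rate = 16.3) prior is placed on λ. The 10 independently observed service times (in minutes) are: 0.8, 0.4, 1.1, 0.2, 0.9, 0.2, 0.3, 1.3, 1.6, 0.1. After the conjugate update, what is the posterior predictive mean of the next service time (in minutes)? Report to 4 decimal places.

With a Gamma(shape α, rate β) prior on the exponential rate λ, the posterior after n observations with total T = Σxᵢ is Gamma(α+n, β+T).
Sum of observations T = 6.9 minutes; n = 10.
Posterior: Gamma(3.2+10, 16.3+6.9) = Gamma(13.2, 23.2).
The predictive distribution for the next observation is Lomax; its mean is β/(α−1) = 23.2/12.2 = 1.9016.

1.9016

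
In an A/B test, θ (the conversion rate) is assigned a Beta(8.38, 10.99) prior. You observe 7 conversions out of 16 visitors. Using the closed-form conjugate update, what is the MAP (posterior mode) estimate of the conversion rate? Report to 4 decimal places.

The Beta prior is conjugate to a Binomial/Bernoulli likelihood; the update adds successes to α and failures to β.
Posterior: Beta(α+k, β+n−k) = Beta(8.38+7, 10.99+9) = Beta(15.38, 19.99).
Mode of Beta(a,b) for a,b>1 is (a−1)/(a+b−2) = 14.38/33.37 = 0.4309.

0.4309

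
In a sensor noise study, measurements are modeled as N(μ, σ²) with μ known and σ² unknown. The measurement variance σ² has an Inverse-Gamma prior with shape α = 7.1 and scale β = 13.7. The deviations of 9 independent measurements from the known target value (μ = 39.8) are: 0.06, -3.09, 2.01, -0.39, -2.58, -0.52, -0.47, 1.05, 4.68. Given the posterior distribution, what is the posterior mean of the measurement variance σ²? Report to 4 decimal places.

3.3630

With known mean μ and an Inverse-Gamma(α, β) prior on σ², the Normal likelihood is conjugate: posterior is Inv-Gamma(α + n/2, β + Σ(xᵢ−μ)²/2).
Σ(xᵢ−μ)² = (0.06)² + (-3.09)² + (2.01)² + (-0.39)² + (-2.58)² + (-0.52)² + (-0.47)² + (1.05)² + (4.68)² = 43.8965.
Posterior: Inv-Gamma(7.1 + 9/2, 13.7 + 43.8965/2) = Inv-Gamma(11.60, 35.64825).
E[σ²|data] = β/(α−1) = 35.64825/10.60 = 3.3630.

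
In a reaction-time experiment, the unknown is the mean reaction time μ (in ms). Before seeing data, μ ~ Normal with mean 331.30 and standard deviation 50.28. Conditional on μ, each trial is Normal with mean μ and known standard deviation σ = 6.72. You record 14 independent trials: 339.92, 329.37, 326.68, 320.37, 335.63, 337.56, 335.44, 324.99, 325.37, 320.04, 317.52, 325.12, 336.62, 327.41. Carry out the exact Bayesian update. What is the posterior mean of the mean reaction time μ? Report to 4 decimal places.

328.7204

For Normal data with known variance σ², a Normal(μ₀, σ₀²) prior on μ is conjugate. Posterior precision = 1/σ₀² + n/σ²; posterior mean is the precision-weighted average of μ₀ and x̄.
Σxᵢ = 339.92 + 329.37 + 326.68 + 320.37 + 335.63 + 337.56 + 335.44 + 324.99 + 325.37 + 320.04 + 317.52 + 325.12 + 336.62 + 327.41 = 4602.04, so n·x̄ = 4602.04.
σ₀² = 50.28² = 2528.0784, σ² = 6.72² = 45.1584; σ² + n·σ₀² = 45.1584 + 14·2528.0784 = 35438.256.
Posterior mean = (μ₀/σ₀² + n·x̄/σ²)/(1/σ₀² + n/σ²) = (σ²·μ₀ + σ₀²·n·x̄)/(σ² + n·σ₀²) = (45.1584·331.30 + 2528.0784·4602.04)/35438.256 = 11649278.897856/35438.256 = 328.7204.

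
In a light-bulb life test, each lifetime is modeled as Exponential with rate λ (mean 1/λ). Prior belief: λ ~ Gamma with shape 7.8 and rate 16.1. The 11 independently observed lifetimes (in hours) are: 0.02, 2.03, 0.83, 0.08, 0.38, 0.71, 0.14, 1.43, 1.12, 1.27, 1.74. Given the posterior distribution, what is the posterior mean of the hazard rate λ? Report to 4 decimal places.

With a Gamma(shape α, rate β) prior on the exponential rate λ, the posterior after n observations with total T = Σxᵢ is Gamma(α+n, β+T).
Sum of observations T = 9.75 hours; n = 11.
Posterior: Gamma(7.8+11, 16.1+9.75) = Gamma(18.8, 25.85).
Posterior mean of λ = α/β = 18.8/25.85 = 0.7273.

0.7273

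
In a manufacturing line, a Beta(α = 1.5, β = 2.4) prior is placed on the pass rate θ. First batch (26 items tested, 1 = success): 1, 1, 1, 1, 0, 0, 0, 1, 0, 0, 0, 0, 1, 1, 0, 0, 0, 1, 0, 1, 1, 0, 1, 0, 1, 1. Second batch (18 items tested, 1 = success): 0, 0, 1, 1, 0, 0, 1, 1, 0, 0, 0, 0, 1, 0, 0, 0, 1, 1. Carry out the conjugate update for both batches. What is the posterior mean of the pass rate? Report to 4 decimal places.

The Beta prior is conjugate to a Binomial/Bernoulli likelihood; the update adds successes to α and failures to β.
After batch 1: Beta(1.5+13, 2.4+13) = Beta(14.5, 15.4).
After batch 2: Beta(14.5+7, 15.4+11) = Beta(21.5, 26.4).
Posterior mean = α/(α+β) = 21.5/47.9 = 0.4489.

0.4489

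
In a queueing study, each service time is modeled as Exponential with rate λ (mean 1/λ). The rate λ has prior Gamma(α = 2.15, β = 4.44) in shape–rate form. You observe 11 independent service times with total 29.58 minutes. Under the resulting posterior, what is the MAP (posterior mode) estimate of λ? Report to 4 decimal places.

With a Gamma(shape α, rate β) prior on the exponential rate λ, the posterior after n observations with total T = Σxᵢ is Gamma(α+n, β+T).
Posterior: Gamma(2.15+11, 4.44+29.58) = Gamma(13.15, 34.02).
Mode = (α−1)/β = 0.3571.

0.3571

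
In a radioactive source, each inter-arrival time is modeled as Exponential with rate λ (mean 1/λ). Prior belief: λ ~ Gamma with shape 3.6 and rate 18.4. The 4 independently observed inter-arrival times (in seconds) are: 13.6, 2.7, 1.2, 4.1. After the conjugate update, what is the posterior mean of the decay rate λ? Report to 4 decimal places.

With a Gamma(shape α, rate β) prior on the exponential rate λ, the posterior after n observations with total T = Σxᵢ is Gamma(α+n, β+T).
Sum of observations T = 21.6 seconds; n = 4.
Posterior: Gamma(3.6+4, 18.4+21.6) = Gamma(7.6, 40.0).
Posterior mean of λ = α/β = 7.6/40.0 = 0.1900.

0.1900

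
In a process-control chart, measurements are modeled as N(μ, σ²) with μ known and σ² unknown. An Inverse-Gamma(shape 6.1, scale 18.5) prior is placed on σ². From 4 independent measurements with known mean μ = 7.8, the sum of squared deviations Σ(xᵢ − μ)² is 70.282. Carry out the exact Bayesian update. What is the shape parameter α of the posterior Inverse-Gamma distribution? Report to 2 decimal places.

8.10

With known mean μ and an Inverse-Gamma(α, β) prior on σ², the Normal likelihood is conjugate: posterior is Inv-Gamma(α + n/2, β + Σ(xᵢ−μ)²/2).
Posterior: Inv-Gamma(6.1 + 4/2, 18.5 + 70.282/2) = Inv-Gamma(8.10, 53.6410).
Posterior α = 8.10.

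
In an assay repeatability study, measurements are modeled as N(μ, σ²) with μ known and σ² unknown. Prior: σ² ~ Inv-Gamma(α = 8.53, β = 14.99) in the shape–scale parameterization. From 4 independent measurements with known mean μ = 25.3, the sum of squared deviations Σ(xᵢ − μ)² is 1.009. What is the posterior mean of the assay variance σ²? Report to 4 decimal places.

With known mean μ and an Inverse-Gamma(α, β) prior on σ², the Normal likelihood is conjugate: posterior is Inv-Gamma(α + n/2, β + Σ(xᵢ−μ)²/2).
Posterior: Inv-Gamma(8.53 + 4/2, 14.99 + 1.009/2) = Inv-Gamma(10.53, 15.4945).
E[σ²|data] = β/(α−1) = 15.4945/9.53 = 1.6259.

1.6259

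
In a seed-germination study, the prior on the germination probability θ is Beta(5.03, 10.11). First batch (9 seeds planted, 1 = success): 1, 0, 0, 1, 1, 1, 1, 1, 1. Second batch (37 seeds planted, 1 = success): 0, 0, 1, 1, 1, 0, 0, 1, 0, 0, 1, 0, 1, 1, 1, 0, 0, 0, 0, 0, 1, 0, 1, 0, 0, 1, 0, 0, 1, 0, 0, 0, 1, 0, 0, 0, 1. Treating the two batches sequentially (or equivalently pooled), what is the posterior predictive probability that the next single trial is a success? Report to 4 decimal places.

The Beta prior is conjugate to a Binomial/Bernoulli likelihood; the update adds successes to α and failures to β.
After batch 1: Beta(5.03+7, 10.11+2) = Beta(12.03, 12.11).
After batch 2: Beta(12.03+14, 12.11+23) = Beta(26.03, 35.11).
For a single future Bernoulli trial, P(success | data) = α/(α+β) = 0.4257.

0.4257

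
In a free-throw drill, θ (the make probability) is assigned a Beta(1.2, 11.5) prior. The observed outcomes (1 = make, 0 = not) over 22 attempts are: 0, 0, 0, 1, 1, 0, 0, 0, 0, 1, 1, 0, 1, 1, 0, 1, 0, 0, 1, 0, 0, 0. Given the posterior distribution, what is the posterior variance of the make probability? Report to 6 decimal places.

0.005458

The Beta prior is conjugate to a Binomial/Bernoulli likelihood; the update adds successes to α and failures to β.
Posterior: Beta(α+k, β+n−k) = Beta(1.2+8, 11.5+14) = Beta(9.2, 25.5).
Var = αβ/((α+β)²(α+β+1)) = 9.2·25.5/(34.7²·35.7) = 0.005458.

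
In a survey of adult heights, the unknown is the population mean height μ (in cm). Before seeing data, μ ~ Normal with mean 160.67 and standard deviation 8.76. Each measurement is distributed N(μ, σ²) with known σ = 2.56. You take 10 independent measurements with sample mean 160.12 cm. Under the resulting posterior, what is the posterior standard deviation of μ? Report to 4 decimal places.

For Normal data with known variance σ², a Normal(μ₀, σ₀²) prior on μ is conjugate. Posterior precision = 1/σ₀² + n/σ²; posterior mean is the precision-weighted average of μ₀ and x̄.
σ₀² = 8.76² = 76.7376, σ² = 2.56² = 6.5536; σ² + n·σ₀² = 6.5536 + 10·76.7376 = 773.9296.
Posterior precision = 1/σ₀² + n/σ² = 1/76.7376 + 10/6.5536 = (σ² + n·σ₀²)/(σ₀²σ²) = 773.9296/(76.7376·6.5536); posterior variance σₙ² = σ₀²σ²/(σ² + n·σ₀²) = 76.7376·6.5536/773.9296 = 0.649810.
Posterior SD = √σₙ² = √(76.7376·6.5536/773.9296) = 0.8061.

0.8061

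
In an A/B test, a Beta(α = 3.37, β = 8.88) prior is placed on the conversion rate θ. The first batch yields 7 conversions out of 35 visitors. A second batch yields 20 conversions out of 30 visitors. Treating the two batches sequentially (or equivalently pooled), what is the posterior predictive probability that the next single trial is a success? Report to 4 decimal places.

The Beta prior is conjugate to a Binomial/Bernoulli likelihood; the update adds successes to α and failures to β.
After batch 1: Beta(3.37+7, 8.88+28) = Beta(10.37, 36.88).
After batch 2: Beta(10.37+20, 36.88+10) = Beta(30.37, 46.88).
For a single future Bernoulli trial, P(success | data) = α/(α+β) = 0.3931.

0.3931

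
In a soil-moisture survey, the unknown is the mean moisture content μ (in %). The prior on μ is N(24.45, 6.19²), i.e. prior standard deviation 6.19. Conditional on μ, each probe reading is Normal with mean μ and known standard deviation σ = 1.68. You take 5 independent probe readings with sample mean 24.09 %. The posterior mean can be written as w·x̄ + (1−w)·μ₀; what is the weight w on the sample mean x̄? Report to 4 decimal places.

0.9855

For Normal data with known variance σ², a Normal(μ₀, σ₀²) prior on μ is conjugate. Posterior precision = 1/σ₀² + n/σ²; posterior mean is the precision-weighted average of μ₀ and x̄.
σ₀² = 6.19² = 38.3161, σ² = 1.68² = 2.8224. Prior precision 1/σ₀² = 1/38.3161; data precision n/σ² = 5/2.8224.
w = (n/σ²)/(1/σ₀² + n/σ²) = n·σ₀²/(σ² + n·σ₀²) = 5·38.3161/(2.8224 + 5·38.3161) = 191.5805/194.4029 = 0.9855.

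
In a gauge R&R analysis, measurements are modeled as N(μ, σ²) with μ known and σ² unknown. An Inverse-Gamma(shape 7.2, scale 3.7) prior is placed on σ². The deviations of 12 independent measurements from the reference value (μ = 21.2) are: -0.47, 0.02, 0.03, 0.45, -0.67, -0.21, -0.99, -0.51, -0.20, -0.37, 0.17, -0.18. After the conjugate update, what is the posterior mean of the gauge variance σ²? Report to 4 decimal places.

0.4015

With known mean μ and an Inverse-Gamma(α, β) prior on σ², the Normal likelihood is conjugate: posterior is Inv-Gamma(α + n/2, β + Σ(xᵢ−μ)²/2).
Σ(xᵢ−μ)² = (-0.47)² + (0.02)² + (0.03)² + (0.45)² + (-0.67)² + (-0.21)² + (-0.99)² + (-0.51)² + (-0.20)² + (-0.37)² + (0.17)² + (-0.18)² = 2.3961.
Posterior: Inv-Gamma(7.2 + 12/2, 3.7 + 2.3961/2) = Inv-Gamma(13.20, 4.89805).
E[σ²|data] = β/(α−1) = 4.89805/12.20 = 0.4015.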